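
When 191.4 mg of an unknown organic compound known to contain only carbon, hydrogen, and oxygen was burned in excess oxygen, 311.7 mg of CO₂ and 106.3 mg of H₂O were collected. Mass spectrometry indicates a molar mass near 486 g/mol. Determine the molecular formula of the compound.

C18H30O15

mol C = 0.3117 g CO₂ ÷ 44.009 g/mol = 0.0070826 mol
mol H = 2 × 0.1063 g H₂O ÷ 18.015 g/mol = 0.011801 mol
mass O = 0.1914 − (0.085070 + 0.011896) = 0.094435 g → mol O = 0.094435 ÷ 15.999 = 0.0059025 mol
Divide by the smallest (0.0059025 mol): C 1.200, H 1.999, O 1.000
Multiplying each by 5 gives whole numbers: C 6.00, H 10.00, O 5.00
Empirical formula: C6H10O5
Empirical-formula mass = 162.14 g/mol; 486 ÷ 162.14 ≈ 3, so the molecular formula is C18H30O15.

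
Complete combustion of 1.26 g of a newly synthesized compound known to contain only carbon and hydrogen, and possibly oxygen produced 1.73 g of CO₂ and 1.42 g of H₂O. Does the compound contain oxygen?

mol C = 1.73 g CO₂ ÷ 44.009 g/mol = 0.03931 mol
mol H = 2 × 1.42 g H₂O ÷ 18.015 g/mol = 0.1576 mol
C and H account for only 0.6311 g of the 1.26 g sample; the remaining 0.6289 g must be oxygen.

yes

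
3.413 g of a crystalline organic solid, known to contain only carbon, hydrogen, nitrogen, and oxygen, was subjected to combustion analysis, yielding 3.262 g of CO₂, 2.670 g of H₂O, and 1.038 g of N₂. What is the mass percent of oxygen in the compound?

34.75%

mol C = 3.262 g CO₂ ÷ 44.009 g/mol = 0.074121 mol
mol H = 2 × 2.670 g H₂O ÷ 18.015 g/mol = 0.29642 mol
mol N = 2 × 1.038 g N₂ ÷ 28.014 g/mol = 0.074106 mol
mass O = 3.413 − (0.89027 + 0.29879 + 1.0380) = 1.1859 g → mol O = 1.1859 ÷ 15.999 = 0.074126 mol
mass % O = 1.1859 g ÷ 3.413 g × 100%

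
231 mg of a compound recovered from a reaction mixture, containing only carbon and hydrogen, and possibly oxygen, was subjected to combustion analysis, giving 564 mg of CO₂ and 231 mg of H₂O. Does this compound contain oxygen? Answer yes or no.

mol C = 0.564 g CO₂ ÷ 44.009 g/mol = 0.01282 mol
mol H = 2 × 0.231 g H₂O ÷ 18.015 g/mol = 0.02565 mol
C and H account for only 0.1798 g of the 0.231 g sample; the remaining 0.05122 g must be oxygen.

yes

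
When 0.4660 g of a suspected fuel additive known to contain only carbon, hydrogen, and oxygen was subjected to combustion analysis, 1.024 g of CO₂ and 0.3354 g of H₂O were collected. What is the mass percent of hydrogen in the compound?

8.05%

mol C = 1.024 g CO₂ ÷ 44.009 g/mol = 0.023268 mol
mol H = 2 × 0.3354 g H₂O ÷ 18.015 g/mol = 0.037236 mol
mass O = 0.4660 − (0.27947 + 0.037534) = 0.14899 g → mol O = 0.14899 ÷ 15.999 = 0.0093128 mol
mass % H = 0.037534 g ÷ 0.4660 g × 100%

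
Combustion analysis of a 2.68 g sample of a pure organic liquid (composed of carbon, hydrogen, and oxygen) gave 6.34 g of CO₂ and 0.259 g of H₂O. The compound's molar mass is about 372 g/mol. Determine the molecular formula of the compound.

mol C = 6.34 g CO₂ ÷ 44.009 g/mol = 0.1441 mol
mol H = 2 × 0.259 g H₂O ÷ 18.015 g/mol = 0.02875 mol
mass O = 2.68 − (1.730 + 0.02898) = 0.9207 g → mol O = 0.9207 ÷ 15.999 = 0.05755 mol
Divide by the smallest (0.02875 mol): C 5.010, H 1.000, O 2.001
Empirical formula: C5HO2
Empirical-formula mass = 93.06 g/mol; 372 ÷ 93.06 ≈ 4, so the molecular formula is C20H4O8.

C20H4O8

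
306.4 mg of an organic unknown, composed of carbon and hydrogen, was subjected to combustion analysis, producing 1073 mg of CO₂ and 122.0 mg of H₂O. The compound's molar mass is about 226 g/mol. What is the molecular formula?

C18H10

mol C = 1.073 g CO₂ ÷ 44.009 g/mol = 0.024381 mol
mol H = 2 × 0.1220 g H₂O ÷ 18.015 g/mol = 0.013544 mol
Divide by the smallest (0.013544 mol): C 1.800, H 1.000
Multiplying each by 5 gives whole numbers: C 9.00, H 5.00
Empirical formula: C9H5
Empirical-formula mass = 113.14 g/mol; 226 ÷ 113.14 ≈ 2, so the molecular formula is C18H10.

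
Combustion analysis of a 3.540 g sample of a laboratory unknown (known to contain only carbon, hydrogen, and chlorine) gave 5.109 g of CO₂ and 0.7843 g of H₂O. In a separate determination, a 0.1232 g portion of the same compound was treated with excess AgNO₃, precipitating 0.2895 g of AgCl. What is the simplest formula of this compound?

C4H3Cl2

mol C = 5.109 g CO₂ ÷ 44.009 g/mol = 0.11609 mol
mol H = 2 × 0.7843 g H₂O ÷ 18.015 g/mol = 0.087072 mol
From the AgCl data: mol Cl per gram of compound = (0.2895 ÷ 143.318) ÷ 0.1232 = 0.016396 mol/g, so in the 3.540 g combustion sample mol Cl = 0.058042 mol
Divide by the smallest (0.058042 mol): C 2.000, H 1.500, Cl 1.000
Multiplying each by 2 gives whole numbers: C 4.00, H 3.00, Cl 2.00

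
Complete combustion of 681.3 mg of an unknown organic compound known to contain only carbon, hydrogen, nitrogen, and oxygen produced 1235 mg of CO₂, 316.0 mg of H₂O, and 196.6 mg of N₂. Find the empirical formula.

C4H5N2O

mol C = 1.235 g CO₂ ÷ 44.009 g/mol = 0.028062 mol
mol H = 2 × 0.3160 g H₂O ÷ 18.015 g/mol = 0.035082 mol
mol N = 2 × 0.1966 g N₂ ÷ 28.014 g/mol = 0.014036 mol
mass O = 0.6813 − (0.33706 + 0.035363 + 0.19660) = 0.11228 g → mol O = 0.11228 ÷ 15.999 = 0.0070179 mol
Divide by the smallest (0.0070179 mol): C 3.999, H 4.999, N 2.000, O 1.000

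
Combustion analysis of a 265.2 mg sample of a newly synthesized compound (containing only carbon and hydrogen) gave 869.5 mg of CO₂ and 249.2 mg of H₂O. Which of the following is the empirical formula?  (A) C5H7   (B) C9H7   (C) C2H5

(A) C5H7

mol C = 0.8695 g CO₂ ÷ 44.009 g/mol = 0.019757 mol
mol H = 2 × 0.2492 g H₂O ÷ 18.015 g/mol = 0.027666 mol
Divide by the smallest (0.019757 mol): C 1.000, H 1.400
Multiplying each by 5 gives whole numbers: C 5.00, H 7.00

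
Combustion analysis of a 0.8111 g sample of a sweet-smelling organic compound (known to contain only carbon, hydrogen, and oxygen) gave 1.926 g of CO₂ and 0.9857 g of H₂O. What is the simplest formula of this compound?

C4H10O

mol C = 1.926 g CO₂ ÷ 44.009 g/mol = 0.043764 mol
mol H = 2 × 0.9857 g H₂O ÷ 18.015 g/mol = 0.10943 mol
mass O = 0.8111 − (0.52565 + 0.11031) = 0.17515 g → mol O = 0.17515 ÷ 15.999 = 0.010947 mol
Divide by the smallest (0.010947 mol): C 3.998, H 9.996, O 1.000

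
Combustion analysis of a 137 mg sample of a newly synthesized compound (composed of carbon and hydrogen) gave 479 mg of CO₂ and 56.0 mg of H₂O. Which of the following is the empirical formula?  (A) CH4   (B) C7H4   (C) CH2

mol C = 0.479 g CO₂ ÷ 44.009 g/mol = 0.01088 mol
mol H = 2 × 0.0560 g H₂O ÷ 18.015 g/mol = 0.006217 mol
Divide by the smallest (0.006217 mol): C 1.751, H 1.000
Multiplying each by 4 gives whole numbers: C 7.00, H 4.00

(B) C7H4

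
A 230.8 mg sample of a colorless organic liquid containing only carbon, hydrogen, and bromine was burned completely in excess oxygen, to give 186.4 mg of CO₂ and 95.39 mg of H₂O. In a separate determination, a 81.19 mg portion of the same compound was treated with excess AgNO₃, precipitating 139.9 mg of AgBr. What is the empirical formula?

C2H5Br

mol C = 0.1864 g CO₂ ÷ 44.009 g/mol = 0.0042355 mol
mol H = 2 × 0.09539 g H₂O ÷ 18.015 g/mol = 0.010590 mol
From the AgBr data: mol Br per gram of compound = (0.1399 ÷ 187.772) ÷ 0.08119 = 0.0091767 mol/g, so in the 0.2308 g combustion sample mol Br = 0.0021180 mol
Divide by the smallest (0.0021180 mol): C 2.000, H 5.000, Br 1.000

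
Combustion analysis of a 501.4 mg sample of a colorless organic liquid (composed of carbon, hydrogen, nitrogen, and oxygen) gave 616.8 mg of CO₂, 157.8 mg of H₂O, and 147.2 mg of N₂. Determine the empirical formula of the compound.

C4H5N3O3

mol C = 0.6168 g CO₂ ÷ 44.009 g/mol = 0.014015 mol
mol H = 2 × 0.1578 g H₂O ÷ 18.015 g/mol = 0.017519 mol
mol N = 2 × 0.1472 g N₂ ÷ 28.014 g/mol = 0.010509 mol
mass O = 0.5014 − (0.16834 + 0.017659 + 0.14720) = 0.16820 g → mol O = 0.16820 ÷ 15.999 = 0.010513 mol
Divide by the smallest (0.010509 mol): C 1.334, H 1.667, N 1.000, O 1.000
Multiplying each by 3 gives whole numbers: C 4.00, H 5.00, N 3.00, O 3.00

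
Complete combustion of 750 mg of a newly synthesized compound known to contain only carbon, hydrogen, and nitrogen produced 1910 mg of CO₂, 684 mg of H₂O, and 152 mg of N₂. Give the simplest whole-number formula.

C4H7N

mol C = 1.91 g CO₂ ÷ 44.009 g/mol = 0.04340 mol
mol H = 2 × 0.684 g H₂O ÷ 18.015 g/mol = 0.07594 mol
mol N = 2 × 0.152 g N₂ ÷ 28.014 g/mol = 0.01085 mol
Divide by the smallest (0.01085 mol): C 3.999, H 6.998, N 1.000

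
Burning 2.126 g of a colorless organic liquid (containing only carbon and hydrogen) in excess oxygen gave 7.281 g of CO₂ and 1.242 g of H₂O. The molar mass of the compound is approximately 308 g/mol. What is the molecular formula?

mol C = 7.281 g CO₂ ÷ 44.009 g/mol = 0.16544 mol
mol H = 2 × 1.242 g H₂O ÷ 18.015 g/mol = 0.13789 mol
Divide by the smallest (0.13789 mol): C 1.200, H 1.000
Multiplying each by 5 gives whole numbers: C 6.00, H 5.00
Empirical formula: C6H5
Empirical-formula mass = 77.11 g/mol; 308 ÷ 77.11 ≈ 4, so the molecular formula is C24H20.

C24H20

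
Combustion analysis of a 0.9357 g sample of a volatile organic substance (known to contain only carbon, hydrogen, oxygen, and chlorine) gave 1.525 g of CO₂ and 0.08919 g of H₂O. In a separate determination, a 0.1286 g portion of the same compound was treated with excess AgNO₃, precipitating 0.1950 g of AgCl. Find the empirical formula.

mol C = 1.525 g CO₂ ÷ 44.009 g/mol = 0.034652 mol
mol H = 2 × 0.08919 g H₂O ÷ 18.015 g/mol = 0.0099017 mol
From the AgCl data: mol Cl per gram of compound = (0.1950 ÷ 143.318) ÷ 0.1286 = 0.010580 mol/g, so in the 0.9357 g combustion sample mol Cl = 0.0098999 mol
mass O = 0.9357 − (0.41621 + 0.0099810 + 0.35095) = 0.15856 g → mol O = 0.15856 ÷ 15.999 = 0.0099108 mol
Divide by the smallest (0.0098999 mol): C 3.500, H 1.000, Cl 1.000, O 1.001
Multiplying each by 2 gives whole numbers: C 7.00, H 2.00, Cl 2.00, O 2.00

C7H2Cl2O2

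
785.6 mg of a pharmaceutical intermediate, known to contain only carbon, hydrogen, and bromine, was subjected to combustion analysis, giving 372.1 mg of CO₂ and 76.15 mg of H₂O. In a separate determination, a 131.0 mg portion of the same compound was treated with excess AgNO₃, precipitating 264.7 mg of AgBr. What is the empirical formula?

mol C = 0.3721 g CO₂ ÷ 44.009 g/mol = 0.0084551 mol
mol H = 2 × 0.07615 g H₂O ÷ 18.015 g/mol = 0.0084541 mol
From the AgBr data: mol Br per gram of compound = (0.2647 ÷ 187.772) ÷ 0.1310 = 0.010761 mol/g, so in the 0.7856 g combustion sample mol Br = 0.0084538 mol
Divide by the smallest (0.0084538 mol): C 1.000, H 1.000, Br 1.000

CHBr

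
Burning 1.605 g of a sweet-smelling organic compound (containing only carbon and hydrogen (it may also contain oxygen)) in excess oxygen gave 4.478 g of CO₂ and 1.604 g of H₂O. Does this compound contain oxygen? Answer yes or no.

yes

mol C = 4.478 g CO₂ ÷ 44.009 g/mol = 0.10175 mol
mol H = 2 × 1.604 g H₂O ÷ 18.015 g/mol = 0.17807 mol
C and H account for only 1.4016 g of the 1.605 g sample; the remaining 0.20336 g must be oxygen.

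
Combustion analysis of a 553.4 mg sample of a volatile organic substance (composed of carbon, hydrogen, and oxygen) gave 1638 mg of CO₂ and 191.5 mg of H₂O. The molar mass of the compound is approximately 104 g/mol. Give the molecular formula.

mol C = 1.638 g CO₂ ÷ 44.009 g/mol = 0.037220 mol
mol H = 2 × 0.1915 g H₂O ÷ 18.015 g/mol = 0.021260 mol
mass O = 0.5534 − (0.44705 + 0.021430) = 0.084925 g → mol O = 0.084925 ÷ 15.999 = 0.0053081 mol
Divide by the smallest (0.0053081 mol): C 7.012, H 4.005, O 1.000
Empirical formula: C7H4O
Empirical-formula mass = 104.11 g/mol; 104 ÷ 104.11 ≈ 1, so the molecular formula is C7H4O.

C7H4O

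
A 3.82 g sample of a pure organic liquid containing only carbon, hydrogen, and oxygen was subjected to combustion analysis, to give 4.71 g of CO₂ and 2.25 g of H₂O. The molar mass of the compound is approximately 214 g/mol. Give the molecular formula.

mol C = 4.71 g CO₂ ÷ 44.009 g/mol = 0.1070 mol
mol H = 2 × 2.25 g H₂O ÷ 18.015 g/mol = 0.2498 mol
mass O = 3.82 − (1.285 + 0.2518) = 2.283 g → mol O = 2.283 ÷ 15.999 = 0.1427 mol
Divide by the smallest (0.1070 mol): C 1.000, H 2.334, O 1.333
Multiplying each by 3 gives whole numbers: C 3.00, H 7.00, O 4.00
Empirical formula: C3H7O4
Empirical-formula mass = 107.09 g/mol; 214 ÷ 107.09 ≈ 2, so the molecular formula is C6H14O8.

C6H14O8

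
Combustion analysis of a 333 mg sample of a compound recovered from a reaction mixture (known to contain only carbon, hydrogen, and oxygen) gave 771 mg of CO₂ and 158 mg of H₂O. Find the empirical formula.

mol C = 0.771 g CO₂ ÷ 44.009 g/mol = 0.01752 mol
mol H = 2 × 0.158 g H₂O ÷ 18.015 g/mol = 0.01754 mol
mass O = 0.333 − (0.2104 + 0.01768) = 0.1049 g → mol O = 0.1049 ÷ 15.999 = 0.006556 mol
Divide by the smallest (0.006556 mol): C 2.672, H 2.675, O 1.000
Multiplying each by 3 gives whole numbers: C 8.02, H 8.03, O 3.00

C8H8O3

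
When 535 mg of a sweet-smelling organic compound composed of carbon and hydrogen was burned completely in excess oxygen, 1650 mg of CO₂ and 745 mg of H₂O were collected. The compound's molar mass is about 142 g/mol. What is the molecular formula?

C10H22

mol C = 1.65 g CO₂ ÷ 44.009 g/mol = 0.03749 mol
mol H = 2 × 0.745 g H₂O ÷ 18.015 g/mol = 0.08271 mol
Divide by the smallest (0.03749 mol): C 1.000, H 2.206
Multiplying each by 5 gives whole numbers: C 5.00, H 11.03
Empirical formula: C5H11
Empirical-formula mass = 71.14 g/mol; 142 ÷ 71.14 ≈ 2, so the molecular formula is C10H22.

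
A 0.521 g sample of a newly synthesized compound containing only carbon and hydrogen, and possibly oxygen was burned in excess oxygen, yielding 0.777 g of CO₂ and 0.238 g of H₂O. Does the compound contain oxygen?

yes

mol C = 0.777 g CO₂ ÷ 44.009 g/mol = 0.01766 mol
mol H = 2 × 0.238 g H₂O ÷ 18.015 g/mol = 0.02642 mol
C and H account for only 0.2387 g of the 0.521 g sample; the remaining 0.2823 g must be oxygen.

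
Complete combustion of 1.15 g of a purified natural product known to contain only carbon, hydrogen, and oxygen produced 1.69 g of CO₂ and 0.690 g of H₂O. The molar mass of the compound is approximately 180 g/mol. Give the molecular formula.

C6H12O6

mol C = 1.69 g CO₂ ÷ 44.009 g/mol = 0.03840 mol
mol H = 2 × 0.690 g H₂O ÷ 18.015 g/mol = 0.07660 mol
mass O = 1.15 − (0.4612 + 0.07722) = 0.6115 g → mol O = 0.6115 ÷ 15.999 = 0.03822 mol
Divide by the smallest (0.03822 mol): C 1.005, H 2.004, O 1.000
Empirical formula: CH2O
Empirical-formula mass = 30.03 g/mol; 180 ÷ 30.03 ≈ 6, so the molecular formula is C6H12O6.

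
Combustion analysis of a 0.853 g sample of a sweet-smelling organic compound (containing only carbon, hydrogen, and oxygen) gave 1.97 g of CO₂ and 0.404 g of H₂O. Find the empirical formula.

mol C = 1.97 g CO₂ ÷ 44.009 g/mol = 0.04476 mol
mol H = 2 × 0.404 g H₂O ÷ 18.015 g/mol = 0.04485 mol
mass O = 0.853 − (0.5377 + 0.04521) = 0.2701 g → mol O = 0.2701 ÷ 15.999 = 0.01688 mol
Divide by the smallest (0.01688 mol): C 2.651, H 2.656, O 1.000
Multiplying each by 3 gives whole numbers: C 7.95, H 7.97, O 3.00

C8H8O3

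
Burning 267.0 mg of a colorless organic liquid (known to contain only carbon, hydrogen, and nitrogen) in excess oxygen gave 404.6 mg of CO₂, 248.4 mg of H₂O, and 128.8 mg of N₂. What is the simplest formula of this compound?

mol C = 0.4046 g CO₂ ÷ 44.009 g/mol = 0.0091936 mol
mol H = 2 × 0.2484 g H₂O ÷ 18.015 g/mol = 0.027577 mol
mol N = 2 × 0.1288 g N₂ ÷ 28.014 g/mol = 0.0091954 mol
Divide by the smallest (0.0091936 mol): C 1.000, H 3.000, N 1.000

CH3N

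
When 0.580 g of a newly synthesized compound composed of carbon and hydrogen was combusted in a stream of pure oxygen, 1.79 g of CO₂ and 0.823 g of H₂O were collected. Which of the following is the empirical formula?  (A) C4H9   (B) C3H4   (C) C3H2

(A) C4H9

mol C = 1.79 g CO₂ ÷ 44.009 g/mol = 0.04067 mol
mol H = 2 × 0.823 g H₂O ÷ 18.015 g/mol = 0.09137 mol
Divide by the smallest (0.04067 mol): C 1.000, H 2.246
Multiplying each by 4 gives whole numbers: C 4.00, H 8.99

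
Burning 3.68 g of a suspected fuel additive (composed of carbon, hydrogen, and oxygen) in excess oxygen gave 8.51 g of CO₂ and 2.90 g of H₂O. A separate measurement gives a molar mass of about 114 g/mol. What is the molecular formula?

mol C = 8.51 g CO₂ ÷ 44.009 g/mol = 0.1934 mol
mol H = 2 × 2.90 g H₂O ÷ 18.015 g/mol = 0.3220 mol
mass O = 3.68 − (2.323 + 0.3245) = 1.033 g → mol O = 1.033 ÷ 15.999 = 0.06456 mol
Divide by the smallest (0.06456 mol): C 2.995, H 4.987, O 1.000
Empirical formula: C3H5O
Empirical-formula mass = 57.07 g/mol; 114 ÷ 57.07 ≈ 2, so the molecular formula is C6H10O2.

C6H10O2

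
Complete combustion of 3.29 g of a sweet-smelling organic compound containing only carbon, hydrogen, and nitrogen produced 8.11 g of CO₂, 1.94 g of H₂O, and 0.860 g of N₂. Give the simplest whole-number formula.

C6H7N2

mol C = 8.11 g CO₂ ÷ 44.009 g/mol = 0.1843 mol
mol H = 2 × 1.94 g H₂O ÷ 18.015 g/mol = 0.2154 mol
mol N = 2 × 0.860 g N₂ ÷ 28.014 g/mol = 0.06140 mol
Divide by the smallest (0.06140 mol): C 3.001, H 3.508, N 1.000
Multiplying each by 2 gives whole numbers: C 6.00, H 7.02, N 2.00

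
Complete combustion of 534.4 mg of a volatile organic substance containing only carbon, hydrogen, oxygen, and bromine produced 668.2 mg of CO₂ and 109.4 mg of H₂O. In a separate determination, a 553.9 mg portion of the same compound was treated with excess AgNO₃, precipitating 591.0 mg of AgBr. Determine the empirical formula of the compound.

C5H4BrO2

mol C = 0.6682 g CO₂ ÷ 44.009 g/mol = 0.015183 mol
mol H = 2 × 0.1094 g H₂O ÷ 18.015 g/mol = 0.012145 mol
From the AgBr data: mol Br per gram of compound = (0.5910 ÷ 187.772) ÷ 0.5539 = 0.0056823 mol/g, so in the 0.5344 g combustion sample mol Br = 0.0030366 mol
mass O = 0.5344 − (0.18237 + 0.012243 + 0.24264) = 0.097152 g → mol O = 0.097152 ÷ 15.999 = 0.0060724 mol
Divide by the smallest (0.0030366 mol): C 5.000, H 4.000, Br 1.000, O 2.000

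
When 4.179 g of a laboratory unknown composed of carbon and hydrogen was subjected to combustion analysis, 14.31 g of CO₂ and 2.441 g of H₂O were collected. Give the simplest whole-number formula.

C6H5

mol C = 14.31 g CO₂ ÷ 44.009 g/mol = 0.32516 mol
mol H = 2 × 2.441 g H₂O ÷ 18.015 g/mol = 0.27100 mol
Divide by the smallest (0.27100 mol): C 1.200, H 1.000
Multiplying each by 5 gives whole numbers: C 6.00, H 5.00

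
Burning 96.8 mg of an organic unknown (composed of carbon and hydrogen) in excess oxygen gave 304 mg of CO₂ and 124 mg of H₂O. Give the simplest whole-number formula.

mol C = 0.304 g CO₂ ÷ 44.009 g/mol = 0.006908 mol
mol H = 2 × 0.124 g H₂O ÷ 18.015 g/mol = 0.01377 mol
Divide by the smallest (0.006908 mol): C 1.000, H 1.993

CH2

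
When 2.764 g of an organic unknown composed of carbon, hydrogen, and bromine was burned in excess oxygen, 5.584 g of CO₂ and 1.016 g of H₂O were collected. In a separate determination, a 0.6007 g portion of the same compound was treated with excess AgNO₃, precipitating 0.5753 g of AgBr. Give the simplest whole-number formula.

C9H8Br

mol C = 5.584 g CO₂ ÷ 44.009 g/mol = 0.12688 mol
mol H = 2 × 1.016 g H₂O ÷ 18.015 g/mol = 0.11279 mol
From the AgBr data: mol Br per gram of compound = (0.5753 ÷ 187.772) ÷ 0.6007 = 0.0051004 mol/g, so in the 2.764 g combustion sample mol Br = 0.014098 mol
Divide by the smallest (0.014098 mol): C 9.000, H 8.001, Br 1.000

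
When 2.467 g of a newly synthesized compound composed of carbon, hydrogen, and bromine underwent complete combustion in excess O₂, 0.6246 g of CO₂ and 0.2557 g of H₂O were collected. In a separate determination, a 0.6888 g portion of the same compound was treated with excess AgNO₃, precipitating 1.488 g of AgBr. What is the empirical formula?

CH2Br2

mol C = 0.6246 g CO₂ ÷ 44.009 g/mol = 0.014193 mol
mol H = 2 × 0.2557 g H₂O ÷ 18.015 g/mol = 0.028387 mol
From the AgBr data: mol Br per gram of compound = (1.488 ÷ 187.772) ÷ 0.6888 = 0.011505 mol/g, so in the 2.467 g combustion sample mol Br = 0.028382 mol
Divide by the smallest (0.014193 mol): C 1.000, H 2.000, Br 2.000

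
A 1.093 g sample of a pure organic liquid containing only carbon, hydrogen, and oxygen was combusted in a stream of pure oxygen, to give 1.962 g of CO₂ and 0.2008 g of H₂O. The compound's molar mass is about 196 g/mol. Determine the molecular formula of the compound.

C8H4O6

mol C = 1.962 g CO₂ ÷ 44.009 g/mol = 0.044582 mol
mol H = 2 × 0.2008 g H₂O ÷ 18.015 g/mol = 0.022293 mol
mass O = 1.093 − (0.53547 + 0.022471) = 0.53506 g → mol O = 0.53506 ÷ 15.999 = 0.033443 mol
Divide by the smallest (0.022293 mol): C 2.000, H 1.000, O 1.500
Multiplying each by 2 gives whole numbers: C 4.00, H 2.00, O 3.00
Empirical formula: C4H2O3
Empirical-formula mass = 98.06 g/mol; 196 ÷ 98.06 ≈ 2, so the molecular formula is C8H4O6.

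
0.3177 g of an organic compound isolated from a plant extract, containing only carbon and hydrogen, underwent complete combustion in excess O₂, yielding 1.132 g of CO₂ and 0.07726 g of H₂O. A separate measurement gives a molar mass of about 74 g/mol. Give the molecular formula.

C6H2

mol C = 1.132 g CO₂ ÷ 44.009 g/mol = 0.025722 mol
mol H = 2 × 0.07726 g H₂O ÷ 18.015 g/mol = 0.0085773 mol
Divide by the smallest (0.0085773 mol): C 2.999, H 1.000
Empirical formula: C3H
Empirical-formula mass = 37.04 g/mol; 74 ÷ 37.04 ≈ 2, so the molecular formula is C6H2.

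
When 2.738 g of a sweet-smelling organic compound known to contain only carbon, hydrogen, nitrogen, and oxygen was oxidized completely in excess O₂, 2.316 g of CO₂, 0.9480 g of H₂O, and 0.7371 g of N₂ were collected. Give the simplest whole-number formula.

C2H4N2O3

mol C = 2.316 g CO₂ ÷ 44.009 g/mol = 0.052626 mol
mol H = 2 × 0.9480 g H₂O ÷ 18.015 g/mol = 0.10525 mol
mol N = 2 × 0.7371 g N₂ ÷ 28.014 g/mol = 0.052624 mol
mass O = 2.738 − (0.63209 + 0.10609 + 0.73710) = 1.2627 g → mol O = 1.2627 ÷ 15.999 = 0.078925 mol
Divide by the smallest (0.052624 mol): C 1.000, H 2.000, N 1.000, O 1.500
Multiplying each by 2 gives whole numbers: C 2.00, H 4.00, N 2.00, O 3.00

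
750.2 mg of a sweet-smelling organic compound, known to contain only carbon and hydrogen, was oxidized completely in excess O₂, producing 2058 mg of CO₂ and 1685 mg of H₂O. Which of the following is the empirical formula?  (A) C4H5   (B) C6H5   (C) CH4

mol C = 2.058 g CO₂ ÷ 44.009 g/mol = 0.046763 mol
mol H = 2 × 1.685 g H₂O ÷ 18.015 g/mol = 0.18707 mol
Divide by the smallest (0.046763 mol): C 1.000, H 4.000

(C) CH4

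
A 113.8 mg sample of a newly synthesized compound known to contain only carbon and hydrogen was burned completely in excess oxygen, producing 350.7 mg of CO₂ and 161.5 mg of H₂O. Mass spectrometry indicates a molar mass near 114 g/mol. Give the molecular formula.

C8H18

mol C = 0.3507 g CO₂ ÷ 44.009 g/mol = 0.0079688 mol
mol H = 2 × 0.1615 g H₂O ÷ 18.015 g/mol = 0.017930 mol
Divide by the smallest (0.0079688 mol): C 1.000, H 2.250
Multiplying each by 4 gives whole numbers: C 4.00, H 9.00
Empirical formula: C4H9
Empirical-formula mass = 57.12 g/mol; 114 ÷ 57.12 ≈ 2, so the molecular formula is C8H18.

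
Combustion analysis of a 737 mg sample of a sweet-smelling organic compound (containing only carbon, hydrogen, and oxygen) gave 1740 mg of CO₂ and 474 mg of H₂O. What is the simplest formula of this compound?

mol C = 1.74 g CO₂ ÷ 44.009 g/mol = 0.03954 mol
mol H = 2 × 0.474 g H₂O ÷ 18.015 g/mol = 0.05262 mol
mass O = 0.737 − (0.4749 + 0.05304) = 0.2091 g → mol O = 0.2091 ÷ 15.999 = 0.01307 mol
Divide by the smallest (0.01307 mol): C 3.026, H 4.027, O 1.000

C3H4O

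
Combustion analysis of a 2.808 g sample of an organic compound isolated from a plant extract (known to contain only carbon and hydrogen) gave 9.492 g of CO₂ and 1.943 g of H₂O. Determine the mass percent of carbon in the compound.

mol C = 9.492 g CO₂ ÷ 44.009 g/mol = 0.21568 mol
mol H = 2 × 1.943 g H₂O ÷ 18.015 g/mol = 0.21571 mol
mass % C = 2.5906 g ÷ 2.808 g × 100%

92.26%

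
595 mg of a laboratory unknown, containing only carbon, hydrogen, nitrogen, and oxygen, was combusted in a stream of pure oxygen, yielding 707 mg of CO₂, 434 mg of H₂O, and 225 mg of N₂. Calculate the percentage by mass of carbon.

mol C = 0.707 g CO₂ ÷ 44.009 g/mol = 0.01606 mol
mol H = 2 × 0.434 g H₂O ÷ 18.015 g/mol = 0.04818 mol
mol N = 2 × 0.225 g N₂ ÷ 28.014 g/mol = 0.01606 mol
mass O = 0.595 − (0.1930 + 0.04857 + 0.2250) = 0.1285 g → mol O = 0.1285 ÷ 15.999 = 0.008030 mol
mass % C = 0.1930 g ÷ 0.595 g × 100%

32.4%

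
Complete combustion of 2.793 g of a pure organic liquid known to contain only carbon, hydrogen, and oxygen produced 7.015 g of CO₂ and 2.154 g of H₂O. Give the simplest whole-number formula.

mol C = 7.015 g CO₂ ÷ 44.009 g/mol = 0.15940 mol
mol H = 2 × 2.154 g H₂O ÷ 18.015 g/mol = 0.23913 mol
mass O = 2.793 − (1.9145 + 0.24105) = 0.63741 g → mol O = 0.63741 ÷ 15.999 = 0.039841 mol
Divide by the smallest (0.039841 mol): C 4.001, H 6.002, O 1.000

C4H6O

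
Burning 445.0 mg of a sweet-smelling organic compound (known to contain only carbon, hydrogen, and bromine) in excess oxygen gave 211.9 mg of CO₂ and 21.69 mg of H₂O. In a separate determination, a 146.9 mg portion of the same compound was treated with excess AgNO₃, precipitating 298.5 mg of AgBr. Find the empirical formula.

mol C = 0.2119 g CO₂ ÷ 44.009 g/mol = 0.0048149 mol
mol H = 2 × 0.02169 g H₂O ÷ 18.015 g/mol = 0.0024080 mol
From the AgBr data: mol Br per gram of compound = (0.2985 ÷ 187.772) ÷ 0.1469 = 0.010822 mol/g, so in the 0.4450 g combustion sample mol Br = 0.0048156 mol
Divide by the smallest (0.0024080 mol): C 2.000, H 1.000, Br 2.000

C2HBr2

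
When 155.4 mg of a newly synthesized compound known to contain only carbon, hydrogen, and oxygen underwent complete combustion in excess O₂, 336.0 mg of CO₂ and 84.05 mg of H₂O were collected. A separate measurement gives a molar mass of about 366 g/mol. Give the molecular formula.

C18H22O8

mol C = 0.3360 g CO₂ ÷ 44.009 g/mol = 0.0076348 mol
mol H = 2 × 0.08405 g H₂O ÷ 18.015 g/mol = 0.0093311 mol
mass O = 0.1554 − (0.091702 + 0.0094058) = 0.054293 g → mol O = 0.054293 ÷ 15.999 = 0.0033935 mol
Divide by the smallest (0.0033935 mol): C 2.250, H 2.750, O 1.000
Multiplying each by 4 gives whole numbers: C 9.00, H 11.00, O 4.00
Empirical formula: C9H11O4
Empirical-formula mass = 183.18 g/mol; 366 ÷ 183.18 ≈ 2, so the molecular formula is C18H22O8.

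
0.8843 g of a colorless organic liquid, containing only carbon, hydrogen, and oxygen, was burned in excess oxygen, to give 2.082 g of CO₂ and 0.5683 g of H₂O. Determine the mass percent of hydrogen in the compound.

mol C = 2.082 g CO₂ ÷ 44.009 g/mol = 0.047309 mol
mol H = 2 × 0.5683 g H₂O ÷ 18.015 g/mol = 0.063092 mol
mass O = 0.8843 − (0.56822 + 0.063597) = 0.25248 g → mol O = 0.25248 ÷ 15.999 = 0.015781 mol
mass % H = 0.063597 g ÷ 0.8843 g × 100%

7.19%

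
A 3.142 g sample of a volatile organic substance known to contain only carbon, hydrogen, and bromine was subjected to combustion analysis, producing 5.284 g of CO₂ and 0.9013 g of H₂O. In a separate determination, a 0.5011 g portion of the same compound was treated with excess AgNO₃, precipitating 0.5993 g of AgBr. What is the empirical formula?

C6H5Br

mol C = 5.284 g CO₂ ÷ 44.009 g/mol = 0.12007 mol
mol H = 2 × 0.9013 g H₂O ÷ 18.015 g/mol = 0.10006 mol
From the AgBr data: mol Br per gram of compound = (0.5993 ÷ 187.772) ÷ 0.5011 = 0.0063693 mol/g, so in the 3.142 g combustion sample mol Br = 0.020012 mol
Divide by the smallest (0.020012 mol): C 6.000, H 5.000, Br 1.000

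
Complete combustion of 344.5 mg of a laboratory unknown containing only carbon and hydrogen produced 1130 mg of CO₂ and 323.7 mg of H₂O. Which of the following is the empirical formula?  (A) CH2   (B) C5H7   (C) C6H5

mol C = 1.130 g CO₂ ÷ 44.009 g/mol = 0.025677 mol
mol H = 2 × 0.3237 g H₂O ÷ 18.015 g/mol = 0.035937 mol
Divide by the smallest (0.025677 mol): C 1.000, H 1.400
Multiplying each by 5 gives whole numbers: C 5.00, H 7.00

(B) C5H7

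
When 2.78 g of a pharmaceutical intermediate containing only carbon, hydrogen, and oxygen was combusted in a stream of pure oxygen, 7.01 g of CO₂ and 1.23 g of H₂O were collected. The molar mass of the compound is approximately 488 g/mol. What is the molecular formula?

mol C = 7.01 g CO₂ ÷ 44.009 g/mol = 0.1593 mol
mol H = 2 × 1.23 g H₂O ÷ 18.015 g/mol = 0.1366 mol
mass O = 2.78 − (1.913 + 0.1376) = 0.7292 g → mol O = 0.7292 ÷ 15.999 = 0.04558 mol
Divide by the smallest (0.04558 mol): C 3.495, H 2.996, O 1.000
Multiplying each by 2 gives whole numbers: C 6.99, H 5.99, O 2.00
Empirical formula: C7H6O2
Empirical-formula mass = 122.12 g/mol; 488 ÷ 122.12 ≈ 4, so the molecular formula is C28H24O8.

C28H24O8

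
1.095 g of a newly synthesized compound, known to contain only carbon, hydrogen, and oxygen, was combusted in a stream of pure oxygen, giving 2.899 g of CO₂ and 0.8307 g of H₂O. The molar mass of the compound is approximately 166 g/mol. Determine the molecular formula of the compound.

C10H14O2

mol C = 2.899 g CO₂ ÷ 44.009 g/mol = 0.065873 mol
mol H = 2 × 0.8307 g H₂O ÷ 18.015 g/mol = 0.092223 mol
mass O = 1.095 − (0.79120 + 0.092961) = 0.21084 g → mol O = 0.21084 ÷ 15.999 = 0.013178 mol
Divide by the smallest (0.013178 mol): C 4.999, H 6.998, O 1.000
Empirical formula: C5H7O
Empirical-formula mass = 83.11 g/mol; 166 ÷ 83.11 ≈ 2, so the molecular formula is C10H14O2.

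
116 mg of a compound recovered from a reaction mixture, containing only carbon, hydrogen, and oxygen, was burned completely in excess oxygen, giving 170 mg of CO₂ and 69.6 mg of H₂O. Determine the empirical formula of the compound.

mol C = 0.170 g CO₂ ÷ 44.009 g/mol = 0.003863 mol
mol H = 2 × 0.0696 g H₂O ÷ 18.015 g/mol = 0.007727 mol
mass O = 0.116 − (0.04640 + 0.007789) = 0.06181 g → mol O = 0.06181 ÷ 15.999 = 0.003864 mol
Divide by the smallest (0.003863 mol): C 1.000, H 2.000, O 1.000

CH2O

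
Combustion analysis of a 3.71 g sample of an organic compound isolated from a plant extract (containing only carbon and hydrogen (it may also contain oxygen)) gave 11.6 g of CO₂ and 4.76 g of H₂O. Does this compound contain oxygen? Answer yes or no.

mol C = 11.6 g CO₂ ÷ 44.009 g/mol = 0.2636 mol
mol H = 2 × 4.76 g H₂O ÷ 18.015 g/mol = 0.5284 mol
C and H together account for 3.699 g — essentially the entire 3.71 g sample — so the compound contains no oxygen.

no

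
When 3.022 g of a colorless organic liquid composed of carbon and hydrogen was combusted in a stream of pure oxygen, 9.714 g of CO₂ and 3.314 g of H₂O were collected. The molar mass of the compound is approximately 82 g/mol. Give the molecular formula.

C6H10

mol C = 9.714 g CO₂ ÷ 44.009 g/mol = 0.22073 mol
mol H = 2 × 3.314 g H₂O ÷ 18.015 g/mol = 0.36792 mol
Divide by the smallest (0.22073 mol): C 1.000, H 1.667
Multiplying each by 3 gives whole numbers: C 3.00, H 5.00
Empirical formula: C3H5
Empirical-formula mass = 41.07 g/mol; 82 ÷ 41.07 ≈ 2, so the molecular formula is C6H10.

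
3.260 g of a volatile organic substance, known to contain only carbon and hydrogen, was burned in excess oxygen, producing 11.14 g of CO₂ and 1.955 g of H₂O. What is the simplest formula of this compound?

C7H6

mol C = 11.14 g CO₂ ÷ 44.009 g/mol = 0.25313 mol
mol H = 2 × 1.955 g H₂O ÷ 18.015 g/mol = 0.21704 mol
Divide by the smallest (0.21704 mol): C 1.166, H 1.000
Multiplying each by 6 gives whole numbers: C 7.00, H 6.00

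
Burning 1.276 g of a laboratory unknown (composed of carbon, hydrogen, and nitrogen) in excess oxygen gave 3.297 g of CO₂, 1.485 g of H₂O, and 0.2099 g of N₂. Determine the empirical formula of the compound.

mol C = 3.297 g CO₂ ÷ 44.009 g/mol = 0.074916 mol
mol H = 2 × 1.485 g H₂O ÷ 18.015 g/mol = 0.16486 mol
mol N = 2 × 0.2099 g N₂ ÷ 28.014 g/mol = 0.014985 mol
Divide by the smallest (0.014985 mol): C 4.999, H 11.002, N 1.000

C5H11N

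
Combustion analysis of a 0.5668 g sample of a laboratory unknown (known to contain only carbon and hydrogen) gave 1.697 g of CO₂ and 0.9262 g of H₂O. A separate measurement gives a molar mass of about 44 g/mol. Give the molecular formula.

mol C = 1.697 g CO₂ ÷ 44.009 g/mol = 0.038560 mol
mol H = 2 × 0.9262 g H₂O ÷ 18.015 g/mol = 0.10283 mol
Divide by the smallest (0.038560 mol): C 1.000, H 2.667
Multiplying each by 3 gives whole numbers: C 3.00, H 8.00
Empirical formula: C3H8
Empirical-formula mass = 44.10 g/mol; 44 ÷ 44.10 ≈ 1, so the molecular formula is C3H8.

C3H8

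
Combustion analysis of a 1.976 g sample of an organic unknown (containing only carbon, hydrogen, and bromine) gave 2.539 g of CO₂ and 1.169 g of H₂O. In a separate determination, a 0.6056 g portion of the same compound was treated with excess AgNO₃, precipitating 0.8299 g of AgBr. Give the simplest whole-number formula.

C4H9Br

mol C = 2.539 g CO₂ ÷ 44.009 g/mol = 0.057693 mol
mol H = 2 × 1.169 g H₂O ÷ 18.015 g/mol = 0.12978 mol
From the AgBr data: mol Br per gram of compound = (0.8299 ÷ 187.772) ÷ 0.6056 = 0.0072981 mol/g, so in the 1.976 g combustion sample mol Br = 0.014421 mol
Divide by the smallest (0.014421 mol): C 4.001, H 8.999, Br 1.000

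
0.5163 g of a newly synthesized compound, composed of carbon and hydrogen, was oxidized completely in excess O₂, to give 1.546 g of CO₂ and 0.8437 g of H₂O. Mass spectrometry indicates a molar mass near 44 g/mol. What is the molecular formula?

mol C = 1.546 g CO₂ ÷ 44.009 g/mol = 0.035129 mol
mol H = 2 × 0.8437 g H₂O ÷ 18.015 g/mol = 0.093666 mol
Divide by the smallest (0.035129 mol): C 1.000, H 2.666
Multiplying each by 3 gives whole numbers: C 3.00, H 8.00
Empirical formula: C3H8
Empirical-formula mass = 44.10 g/mol; 44 ÷ 44.10 ≈ 1, so the molecular formula is C3H8.

C3H8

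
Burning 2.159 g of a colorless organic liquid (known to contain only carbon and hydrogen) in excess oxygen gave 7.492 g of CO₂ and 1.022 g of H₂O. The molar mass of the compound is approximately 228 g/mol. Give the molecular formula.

C18H12

mol C = 7.492 g CO₂ ÷ 44.009 g/mol = 0.17024 mol
mol H = 2 × 1.022 g H₂O ÷ 18.015 g/mol = 0.11346 mol
Divide by the smallest (0.11346 mol): C 1.500, H 1.000
Multiplying each by 2 gives whole numbers: C 3.00, H 2.00
Empirical formula: C3H2
Empirical-formula mass = 38.05 g/mol; 228 ÷ 38.05 ≈ 6, so the molecular formula is C18H12.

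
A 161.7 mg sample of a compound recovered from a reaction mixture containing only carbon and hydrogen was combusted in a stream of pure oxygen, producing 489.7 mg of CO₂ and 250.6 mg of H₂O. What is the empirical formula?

C2H5

mol C = 0.4897 g CO₂ ÷ 44.009 g/mol = 0.011127 mol
mol H = 2 × 0.2506 g H₂O ÷ 18.015 g/mol = 0.027821 mol
Divide by the smallest (0.011127 mol): C 1.000, H 2.500
Multiplying each by 2 gives whole numbers: C 2.00, H 5.00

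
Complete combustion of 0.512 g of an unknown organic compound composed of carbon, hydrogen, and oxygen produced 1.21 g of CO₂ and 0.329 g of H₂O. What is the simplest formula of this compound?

C3H4O

mol C = 1.21 g CO₂ ÷ 44.009 g/mol = 0.02749 mol
mol H = 2 × 0.329 g H₂O ÷ 18.015 g/mol = 0.03653 mol
mass O = 0.512 − (0.3302 + 0.03682) = 0.1449 g → mol O = 0.1449 ÷ 15.999 = 0.009060 mol
Divide by the smallest (0.009060 mol): C 3.035, H 4.032, O 1.000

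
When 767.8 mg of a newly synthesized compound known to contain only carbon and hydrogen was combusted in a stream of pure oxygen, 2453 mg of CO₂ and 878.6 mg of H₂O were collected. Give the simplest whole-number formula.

C4H7

mol C = 2.453 g CO₂ ÷ 44.009 g/mol = 0.055739 mol
mol H = 2 × 0.8786 g H₂O ÷ 18.015 g/mol = 0.097541 mol
Divide by the smallest (0.055739 mol): C 1.000, H 1.750
Multiplying each by 4 gives whole numbers: C 4.00, H 7.00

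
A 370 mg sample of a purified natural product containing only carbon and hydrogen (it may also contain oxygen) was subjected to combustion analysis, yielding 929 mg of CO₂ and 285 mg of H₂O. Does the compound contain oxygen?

yes

mol C = 0.929 g CO₂ ÷ 44.009 g/mol = 0.02111 mol
mol H = 2 × 0.285 g H₂O ÷ 18.015 g/mol = 0.03164 mol
C and H account for only 0.2854 g of the 0.370 g sample; the remaining 0.08456 g must be oxygen.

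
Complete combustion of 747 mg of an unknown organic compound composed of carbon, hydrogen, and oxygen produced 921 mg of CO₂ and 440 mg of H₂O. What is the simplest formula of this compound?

mol C = 0.921 g CO₂ ÷ 44.009 g/mol = 0.02093 mol
mol H = 2 × 0.440 g H₂O ÷ 18.015 g/mol = 0.04885 mol
mass O = 0.747 − (0.2514 + 0.04924) = 0.4464 g → mol O = 0.4464 ÷ 15.999 = 0.02790 mol
Divide by the smallest (0.02093 mol): C 1.000, H 2.334, O 1.333
Multiplying each by 3 gives whole numbers: C 3.00, H 7.00, O 4.00

C3H7O4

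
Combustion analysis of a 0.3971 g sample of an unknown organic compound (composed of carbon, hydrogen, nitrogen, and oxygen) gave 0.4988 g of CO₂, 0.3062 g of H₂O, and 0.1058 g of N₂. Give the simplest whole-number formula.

C3H9N2O2

mol C = 0.4988 g CO₂ ÷ 44.009 g/mol = 0.011334 mol
mol H = 2 × 0.3062 g H₂O ÷ 18.015 g/mol = 0.033994 mol
mol N = 2 × 0.1058 g N₂ ÷ 28.014 g/mol = 0.0075534 mol
mass O = 0.3971 − (0.13613 + 0.034266 + 0.10580) = 0.12090 g → mol O = 0.12090 ÷ 15.999 = 0.0075568 mol
Divide by the smallest (0.0075534 mol): C 1.501, H 4.500, N 1.000, O 1.000
Multiplying each by 2 gives whole numbers: C 3.00, H 9.00, N 2.00, O 2.00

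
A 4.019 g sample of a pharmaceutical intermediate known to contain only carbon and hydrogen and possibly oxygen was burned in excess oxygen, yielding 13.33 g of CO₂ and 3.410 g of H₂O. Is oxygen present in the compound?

mol C = 13.33 g CO₂ ÷ 44.009 g/mol = 0.30289 mol
mol H = 2 × 3.410 g H₂O ÷ 18.015 g/mol = 0.37857 mol
C and H together account for 4.0196 g — essentially the entire 4.019 g sample — so the compound contains no oxygen.

no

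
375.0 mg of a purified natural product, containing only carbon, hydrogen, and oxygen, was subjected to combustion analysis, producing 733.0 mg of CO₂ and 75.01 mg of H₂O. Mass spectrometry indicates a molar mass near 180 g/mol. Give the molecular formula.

mol C = 0.7330 g CO₂ ÷ 44.009 g/mol = 0.016656 mol
mol H = 2 × 0.07501 g H₂O ÷ 18.015 g/mol = 0.0083275 mol
mass O = 0.3750 − (0.20005 + 0.0083941) = 0.16655 g → mol O = 0.16655 ÷ 15.999 = 0.010410 mol
Divide by the smallest (0.0083275 mol): C 2.000, H 1.000, O 1.250
Multiplying each by 4 gives whole numbers: C 8.00, H 4.00, O 5.00
Empirical formula: C8H4O5
Empirical-formula mass = 180.12 g/mol; 180 ÷ 180.12 ≈ 1, so the molecular formula is C8H4O5.

C8H4O5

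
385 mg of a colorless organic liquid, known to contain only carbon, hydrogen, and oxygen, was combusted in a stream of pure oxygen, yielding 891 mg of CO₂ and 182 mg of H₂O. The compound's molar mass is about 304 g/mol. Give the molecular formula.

C16H16O6

mol C = 0.891 g CO₂ ÷ 44.009 g/mol = 0.02025 mol
mol H = 2 × 0.182 g H₂O ÷ 18.015 g/mol = 0.02021 mol
mass O = 0.385 − (0.2432 + 0.02037) = 0.1215 g → mol O = 0.1215 ÷ 15.999 = 0.007592 mol
Divide by the smallest (0.007592 mol): C 2.667, H 2.662, O 1.000
Multiplying each by 3 gives whole numbers: C 8.00, H 7.98, O 3.00
Empirical formula: C8H8O3
Empirical-formula mass = 152.15 g/mol; 304 ÷ 152.15 ≈ 2, so the molecular formula is C16H16O6.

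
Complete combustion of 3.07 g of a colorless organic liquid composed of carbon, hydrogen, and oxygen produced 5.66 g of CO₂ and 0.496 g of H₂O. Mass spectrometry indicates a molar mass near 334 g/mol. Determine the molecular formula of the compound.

C14H6O10

mol C = 5.66 g CO₂ ÷ 44.009 g/mol = 0.1286 mol
mol H = 2 × 0.496 g H₂O ÷ 18.015 g/mol = 0.05507 mol
mass O = 3.07 − (1.545 + 0.05551) = 1.470 g → mol O = 1.470 ÷ 15.999 = 0.09187 mol
Divide by the smallest (0.05507 mol): C 2.336, H 1.000, O 1.668
Multiplying each by 3 gives whole numbers: C 7.01, H 3.00, O 5.00
Empirical formula: C7H3O5
Empirical-formula mass = 167.10 g/mol; 334 ÷ 167.10 ≈ 2, so the molecular formula is C14H6O10.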